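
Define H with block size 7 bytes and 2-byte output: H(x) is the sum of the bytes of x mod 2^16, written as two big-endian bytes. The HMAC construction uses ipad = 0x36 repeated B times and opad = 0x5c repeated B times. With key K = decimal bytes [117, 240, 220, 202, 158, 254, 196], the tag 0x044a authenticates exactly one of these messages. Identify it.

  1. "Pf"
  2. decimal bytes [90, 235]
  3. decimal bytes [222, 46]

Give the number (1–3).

Key decimal bytes [117, 240, 220, 202, 158, 254, 196] = 75 f0 dc ca 9e fe c4 is exactly B = 7 bytes: K' = 75 f0 dc ca 9e fe c4.
K' ⊕ ipad = 43 c6 ea fc a8 c8 f2; K' ⊕ opad = 29 ac 80 96 c2 a2 98.
m1: inner = H(43 c6 ea fc a8 c8 f2 50 66) = 06 07; tag = H(29 ac 80 96 c2 a2 98 06 07) = 03f4
m2: inner = H(43 c6 ea fc a8 c8 f2 5a eb) = 06 96; tag = H(29 ac 80 96 c2 a2 98 06 96) = 0483
m3: inner = H(43 c6 ea fc a8 c8 f2 de 2e) = 06 5d; tag = H(29 ac 80 96 c2 a2 98 06 5d) = 044a ← matches

3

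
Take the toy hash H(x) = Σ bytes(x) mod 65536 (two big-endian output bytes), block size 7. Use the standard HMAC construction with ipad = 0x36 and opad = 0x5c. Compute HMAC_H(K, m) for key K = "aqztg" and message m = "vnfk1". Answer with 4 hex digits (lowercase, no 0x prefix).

Key "aqztg" = 61 71 7a 74 67 is 5 bytes ≤ B = 7; zero-pad to 7 bytes: K' = 61 71 7a 74 67 00 00.
K' ⊕ ipad = 57 47 4c 42 51 36 36.  K' ⊕ opad = 3d 2d 26 28 3b 5c 5c.
Inner input = (K'⊕ipad) ∥ m = 57 47 4c 42 51 36 36 ∥ 76 6e 66 6b 31.
Inner hash: sum = 87+71+76+66+81+54+54+118+110+102+107+49 = 975 → 03 cf.
Outer input = (K'⊕opad) ∥ inner = 3d 2d 26 28 3b 5c 5c ∥ 03 cf.
Outer hash (tag): sum = 61+45+38+40+59+92+92+3+207 = 637 → 02 7d.

027d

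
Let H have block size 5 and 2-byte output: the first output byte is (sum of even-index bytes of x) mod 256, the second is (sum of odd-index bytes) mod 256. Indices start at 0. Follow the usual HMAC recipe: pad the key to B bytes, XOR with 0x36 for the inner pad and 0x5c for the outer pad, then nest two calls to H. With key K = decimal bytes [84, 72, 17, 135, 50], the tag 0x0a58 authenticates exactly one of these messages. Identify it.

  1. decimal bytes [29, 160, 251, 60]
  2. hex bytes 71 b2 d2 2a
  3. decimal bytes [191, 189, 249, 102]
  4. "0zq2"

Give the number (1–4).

Key decimal bytes [84, 72, 17, 135, 50] = 54 48 11 87 32 is exactly B = 5 bytes: K' = 54 48 11 87 32.
K' ⊕ ipad = 62 7e 27 b1 04; K' ⊕ opad = 08 14 4d db 6e.
m1: inner = H(62 7e 27 b1 04 1d a0 fb 3c) = 69 47; tag = H(08 14 4d db 6e 69 47) = 0a58 ← matches
m2: inner = H(62 7e 27 b1 04 71 b2 d2 2a) = 69 72; tag = H(08 14 4d db 6e 69 72) = 3558
m3: inner = H(62 7e 27 b1 04 bf bd f9 66) = b0 e7; tag = H(08 14 4d db 6e b0 e7) = aa9f
m4: inner = H(62 7e 27 b1 04 30 7a 71 32) = 39 d0; tag = H(08 14 4d db 6e 39 d0) = 9328

1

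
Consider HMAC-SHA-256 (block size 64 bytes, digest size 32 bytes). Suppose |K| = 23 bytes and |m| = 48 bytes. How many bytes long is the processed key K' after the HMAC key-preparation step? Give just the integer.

64

Key is 23 ≤ 64 bytes, zero-padded: |K'| = 64.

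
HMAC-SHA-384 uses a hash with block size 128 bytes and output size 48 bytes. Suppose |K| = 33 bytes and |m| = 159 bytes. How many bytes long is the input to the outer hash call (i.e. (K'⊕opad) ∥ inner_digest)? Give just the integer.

Key is 33 ≤ 128 bytes, zero-padded: |K'| = 128.
Outer input = (K'⊕opad) ∥ H(inner) → 128 + 48 = 176 bytes.

176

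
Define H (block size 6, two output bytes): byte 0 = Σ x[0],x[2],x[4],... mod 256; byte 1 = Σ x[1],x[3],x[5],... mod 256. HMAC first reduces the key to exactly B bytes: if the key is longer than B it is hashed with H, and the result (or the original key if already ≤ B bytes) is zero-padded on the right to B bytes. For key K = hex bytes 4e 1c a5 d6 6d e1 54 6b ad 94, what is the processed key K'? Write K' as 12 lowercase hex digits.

61d200000000

|K| = 10 > B = 6, so first hash the key.
H(K): even-index sum = 609 mod 256 = 97; odd-index sum = 722 mod 256 = 210 → 61 d2.
Zero-pad H(K) = 61 d2 to 6 bytes: K' = 61 d2 00 00 00 00.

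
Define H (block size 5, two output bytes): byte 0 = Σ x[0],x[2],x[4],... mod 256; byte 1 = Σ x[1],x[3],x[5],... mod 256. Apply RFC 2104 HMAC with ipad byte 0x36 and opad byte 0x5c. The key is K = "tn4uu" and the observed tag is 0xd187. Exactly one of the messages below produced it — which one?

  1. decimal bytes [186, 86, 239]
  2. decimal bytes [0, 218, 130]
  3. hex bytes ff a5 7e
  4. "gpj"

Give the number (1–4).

Key "tn4uu" = 74 6e 34 75 75 is exactly B = 5 bytes: K' = 74 6e 34 75 75.
K' ⊕ ipad = 42 58 02 43 43; K' ⊕ opad = 28 32 68 29 29.
m1: inner = H(42 58 02 43 43 ba 56 ef) = dd 44; tag = H(28 32 68 29 29 dd 44) = fd38
m2: inner = H(42 58 02 43 43 00 da 82) = 61 1d; tag = H(28 32 68 29 29 61 1d) = d6bc
m3: inner = H(42 58 02 43 43 ff a5 7e) = 2c 18; tag = H(28 32 68 29 29 2c 18) = d187 ← matches
m4: inner = H(42 58 02 43 43 67 70 6a) = f7 6c; tag = H(28 32 68 29 29 f7 6c) = 2552

3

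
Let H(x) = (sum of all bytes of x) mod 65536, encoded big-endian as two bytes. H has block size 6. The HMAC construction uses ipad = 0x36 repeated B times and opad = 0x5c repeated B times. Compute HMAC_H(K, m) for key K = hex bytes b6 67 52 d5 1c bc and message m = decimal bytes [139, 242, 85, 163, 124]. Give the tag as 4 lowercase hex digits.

039e

Key hex bytes b6 67 52 d5 1c bc is exactly B = 6 bytes: K' = b6 67 52 d5 1c bc.
K' ⊕ ipad = 80 51 64 e3 2a 8a.  K' ⊕ opad = ea 3b 0e 89 40 e0.
Inner input = (K'⊕ipad) ∥ m = 80 51 64 e3 2a 8a ∥ 8b f2 55 a3 7c.
Inner hash: sum = 128+81+100+227+42+138+139+242+85+163+124 = 1469 → 05 bd.
Outer input = (K'⊕opad) ∥ inner = ea 3b 0e 89 40 e0 ∥ 05 bd.
Outer hash (tag): sum = 234+59+14+137+64+224+5+189 = 926 → 03 9e.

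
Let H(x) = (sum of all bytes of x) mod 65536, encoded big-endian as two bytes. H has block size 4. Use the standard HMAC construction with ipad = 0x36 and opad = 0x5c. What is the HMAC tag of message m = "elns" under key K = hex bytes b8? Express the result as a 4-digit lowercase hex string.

Key hex bytes b8 is 1 byte ≤ B = 4; zero-pad to 4 bytes: K' = b8 00 00 00.
K' ⊕ ipad = 8e 36 36 36.  K' ⊕ opad = e4 5c 5c 5c.
Inner input = (K'⊕ipad) ∥ m = 8e 36 36 36 ∥ 65 6c 6e 73.
Inner hash: sum = 142+54+54+54+101+108+110+115 = 738 → 02 e2.
Outer input = (K'⊕opad) ∥ inner = e4 5c 5c 5c ∥ 02 e2.
Outer hash (tag): sum = 228+92+92+92+2+226 = 732 → 02 dc.

02dc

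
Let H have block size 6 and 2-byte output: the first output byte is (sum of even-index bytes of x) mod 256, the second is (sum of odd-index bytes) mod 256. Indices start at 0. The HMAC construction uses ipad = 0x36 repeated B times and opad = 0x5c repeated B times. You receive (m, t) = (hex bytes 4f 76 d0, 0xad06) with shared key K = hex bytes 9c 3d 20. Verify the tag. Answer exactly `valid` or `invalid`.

valid

Key hex bytes 9c 3d 20 is 3 bytes ≤ B = 6; zero-pad to 6 bytes: K' = 9c 3d 20 00 00 00.
K' ⊕ ipad = aa 0b 16 36 36 36; K' ⊕ opad = c0 61 7c 5c 5c 5c.
Inner hash: even-index sum = 533 mod 256 = 21; odd-index sum = 237 mod 256 = 237 → 15 ed.
Outer hash (recomputed tag): even-index sum = 429 mod 256 = 173; odd-index sum = 518 mod 256 = 6 → ad 06.
Recomputed tag = ad06; claimed = ad06 → match.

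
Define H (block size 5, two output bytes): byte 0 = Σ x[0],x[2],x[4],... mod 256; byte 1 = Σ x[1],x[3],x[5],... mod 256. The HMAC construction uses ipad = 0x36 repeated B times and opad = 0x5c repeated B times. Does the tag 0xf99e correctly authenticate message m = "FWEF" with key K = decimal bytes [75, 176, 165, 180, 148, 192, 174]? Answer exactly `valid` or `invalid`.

Key decimal bytes [75, 176, 165, 180, 148, 192, 174] = 4b b0 a5 b4 94 c0 ae is 7 bytes > B = 5, so hash it first: H(key) = 32 24, then zero-pad to 5 bytes: K' = 32 24 00 00 00.
K' ⊕ ipad = 04 12 36 36 36; K' ⊕ opad = 6e 78 5c 5c 5c.
Inner hash: even-index sum = 269 mod 256 = 13; odd-index sum = 211 mod 256 = 211 → 0d d3.
Outer hash (recomputed tag): even-index sum = 505 mod 256 = 249; odd-index sum = 225 mod 256 = 225 → f9 e1.
Recomputed tag = f9e1; claimed = f99e → mismatch.

invalid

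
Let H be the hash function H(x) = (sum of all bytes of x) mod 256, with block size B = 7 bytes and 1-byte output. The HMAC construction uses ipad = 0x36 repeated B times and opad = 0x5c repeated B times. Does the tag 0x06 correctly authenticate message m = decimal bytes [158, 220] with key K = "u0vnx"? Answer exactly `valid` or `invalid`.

invalid

Key "u0vnx" = 75 30 76 6e 78 is 5 bytes ≤ B = 7; zero-pad to 7 bytes: K' = 75 30 76 6e 78 00 00.
K' ⊕ ipad = 43 06 40 58 4e 36 36; K' ⊕ opad = 29 6c 2a 32 24 5c 5c.
Inner hash: sum = 67+6+64+88+78+54+54+158+220 = 789; mod 256 = 21 → 15.
Outer hash (recomputed tag): sum = 41+108+42+50+36+92+92+21 = 482; mod 256 = 226 → e2.
Recomputed tag = e2; claimed = 06 → mismatch.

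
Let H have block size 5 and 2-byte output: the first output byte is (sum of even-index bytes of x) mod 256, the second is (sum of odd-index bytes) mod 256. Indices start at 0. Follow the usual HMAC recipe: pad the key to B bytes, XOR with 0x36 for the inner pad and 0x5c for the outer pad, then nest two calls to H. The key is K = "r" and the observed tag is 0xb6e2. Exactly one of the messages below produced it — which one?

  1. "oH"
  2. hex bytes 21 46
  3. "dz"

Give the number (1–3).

Key "r" = 72 is 1 byte ≤ B = 5; zero-pad to 5 bytes: K' = 72 00 00 00 00.
K' ⊕ ipad = 44 36 36 36 36; K' ⊕ opad = 2e 5c 5c 5c 5c.
m1: inner = H(44 36 36 36 36 6f 48) = f8 db; tag = H(2e 5c 5c 5c 5c f8 db) = c1b0
m2: inner = H(44 36 36 36 36 21 46) = f6 8d; tag = H(2e 5c 5c 5c 5c f6 8d) = 73ae
m3: inner = H(44 36 36 36 36 64 7a) = 2a d0; tag = H(2e 5c 5c 5c 5c 2a d0) = b6e2 ← matches

3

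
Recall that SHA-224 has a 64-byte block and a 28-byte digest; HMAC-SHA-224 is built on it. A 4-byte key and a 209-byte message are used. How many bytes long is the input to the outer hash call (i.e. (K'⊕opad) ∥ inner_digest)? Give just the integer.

92

Key is 4 ≤ 64 bytes, zero-padded: |K'| = 64.
Outer input = (K'⊕opad) ∥ H(inner) → 64 + 28 = 92 bytes.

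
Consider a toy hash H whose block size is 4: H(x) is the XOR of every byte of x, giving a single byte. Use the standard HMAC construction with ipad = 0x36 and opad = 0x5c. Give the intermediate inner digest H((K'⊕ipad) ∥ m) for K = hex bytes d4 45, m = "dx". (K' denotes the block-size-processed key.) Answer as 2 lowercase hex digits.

8d

Key hex bytes d4 45 is 2 bytes ≤ B = 4; zero-pad to 4 bytes: K' = d4 45 00 00.
K' ⊕ ipad = e2 73 36 36.
Inner input = e2 73 36 36 ∥ 64 78.
Inner hash: XOR e2⊕73⊕36⊕36⊕64⊕78 = 8d.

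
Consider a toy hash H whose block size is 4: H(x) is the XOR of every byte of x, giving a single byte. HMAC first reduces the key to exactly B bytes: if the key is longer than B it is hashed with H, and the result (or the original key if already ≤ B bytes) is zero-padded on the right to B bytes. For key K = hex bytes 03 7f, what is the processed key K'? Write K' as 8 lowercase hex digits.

Key hex bytes 03 7f is 2 bytes ≤ B = 4; zero-pad to 4 bytes: K' = 03 7f 00 00.

037f0000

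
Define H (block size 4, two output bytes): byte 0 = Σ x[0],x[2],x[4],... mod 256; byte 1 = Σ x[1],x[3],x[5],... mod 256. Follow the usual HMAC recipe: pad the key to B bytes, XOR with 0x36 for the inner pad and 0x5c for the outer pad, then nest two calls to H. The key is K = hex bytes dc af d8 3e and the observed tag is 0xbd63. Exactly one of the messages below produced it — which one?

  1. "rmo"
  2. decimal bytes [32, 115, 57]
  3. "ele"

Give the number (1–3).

1

Key hex bytes dc af d8 3e is exactly B = 4 bytes: K' = dc af d8 3e.
K' ⊕ ipad = ea 99 ee 08; K' ⊕ opad = 80 f3 84 62.
m1: inner = H(ea 99 ee 08 72 6d 6f) = b9 0e; tag = H(80 f3 84 62 b9 0e) = bd63 ← matches
m2: inner = H(ea 99 ee 08 20 73 39) = 31 14; tag = H(80 f3 84 62 31 14) = 3569
m3: inner = H(ea 99 ee 08 65 6c 65) = a2 0d; tag = H(80 f3 84 62 a2 0d) = a662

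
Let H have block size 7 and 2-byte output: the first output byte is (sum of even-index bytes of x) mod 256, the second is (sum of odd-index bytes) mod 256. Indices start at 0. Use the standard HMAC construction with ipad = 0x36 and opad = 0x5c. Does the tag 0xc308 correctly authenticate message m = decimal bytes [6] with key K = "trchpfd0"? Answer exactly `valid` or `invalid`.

Key "trchpfd0" = 74 72 63 68 70 66 64 30 is 8 bytes > B = 7, so hash it first: H(key) = ab 70, then zero-pad to 7 bytes: K' = ab 70 00 00 00 00 00.
K' ⊕ ipad = 9d 46 36 36 36 36 36; K' ⊕ opad = f7 2c 5c 5c 5c 5c 5c.
Inner hash: even-index sum = 319 mod 256 = 63; odd-index sum = 184 mod 256 = 184 → 3f b8.
Outer hash (recomputed tag): even-index sum = 707 mod 256 = 195; odd-index sum = 291 mod 256 = 35 → c3 23.
Recomputed tag = c323; claimed = c308 → mismatch.

invalid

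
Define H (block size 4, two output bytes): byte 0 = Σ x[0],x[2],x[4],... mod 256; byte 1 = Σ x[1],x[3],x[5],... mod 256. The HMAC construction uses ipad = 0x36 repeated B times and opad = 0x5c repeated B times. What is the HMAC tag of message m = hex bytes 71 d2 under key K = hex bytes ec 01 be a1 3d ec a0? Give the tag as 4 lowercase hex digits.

8fee

Key hex bytes ec 01 be a1 3d ec a0 is 7 bytes > B = 4, so hash it first: H(key) = 87 8e, then zero-pad to 4 bytes: K' = 87 8e 00 00.
K' ⊕ ipad = b1 b8 36 36.  K' ⊕ opad = db d2 5c 5c.
Inner input = (K'⊕ipad) ∥ m = b1 b8 36 36 ∥ 71 d2.
Inner hash: even-index sum = 344 mod 256 = 88; odd-index sum = 448 mod 256 = 192 → 58 c0.
Outer input = (K'⊕opad) ∥ inner = db d2 5c 5c ∥ 58 c0.
Outer hash (tag): even-index sum = 399 mod 256 = 143; odd-index sum = 494 mod 256 = 238 → 8f ee.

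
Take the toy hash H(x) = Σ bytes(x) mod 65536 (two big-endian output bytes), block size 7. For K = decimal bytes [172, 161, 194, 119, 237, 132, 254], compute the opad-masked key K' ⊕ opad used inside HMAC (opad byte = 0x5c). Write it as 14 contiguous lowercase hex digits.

Key decimal bytes [172, 161, 194, 119, 237, 132, 254] = ac a1 c2 77 ed 84 fe is exactly B = 7 bytes: K' = ac a1 c2 77 ed 84 fe.
XOR each byte with 0x5c: ac⊕5c=f0, a1⊕5c=fd, c2⊕5c=9e, 77⊕5c=2b, ed⊕5c=b1, 84⊕5c=d8, fe⊕5c=a2.

f0fd9e2bb1d8a2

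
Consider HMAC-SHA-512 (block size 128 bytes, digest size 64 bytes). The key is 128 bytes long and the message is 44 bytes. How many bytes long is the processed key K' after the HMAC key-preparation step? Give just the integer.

Key is 128 ≤ 128 bytes, zero-padded: |K'| = 128.

128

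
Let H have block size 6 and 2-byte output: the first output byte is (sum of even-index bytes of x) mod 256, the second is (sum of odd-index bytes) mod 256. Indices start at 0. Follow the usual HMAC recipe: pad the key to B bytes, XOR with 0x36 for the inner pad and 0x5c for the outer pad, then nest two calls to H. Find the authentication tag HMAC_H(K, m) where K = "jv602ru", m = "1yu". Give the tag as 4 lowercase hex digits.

560f

Key "jv602ru" = 6a 76 36 30 32 72 75 is 7 bytes > B = 6, so hash it first: H(key) = 47 18, then zero-pad to 6 bytes: K' = 47 18 00 00 00 00.
K' ⊕ ipad = 71 2e 36 36 36 36.  K' ⊕ opad = 1b 44 5c 5c 5c 5c.
Inner input = (K'⊕ipad) ∥ m = 71 2e 36 36 36 36 ∥ 31 79 75.
Inner hash: even-index sum = 387 mod 256 = 131; odd-index sum = 275 mod 256 = 19 → 83 13.
Outer input = (K'⊕opad) ∥ inner = 1b 44 5c 5c 5c 5c ∥ 83 13.
Outer hash (tag): even-index sum = 342 mod 256 = 86; odd-index sum = 271 mod 256 = 15 → 56 0f.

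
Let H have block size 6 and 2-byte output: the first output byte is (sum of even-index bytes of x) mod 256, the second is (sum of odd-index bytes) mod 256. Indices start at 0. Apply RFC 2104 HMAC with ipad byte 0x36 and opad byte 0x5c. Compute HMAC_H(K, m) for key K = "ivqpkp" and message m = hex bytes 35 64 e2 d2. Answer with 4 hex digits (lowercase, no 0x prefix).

b384

Key "ivqpkp" = 69 76 71 70 6b 70 is exactly B = 6 bytes: K' = 69 76 71 70 6b 70.
K' ⊕ ipad = 5f 40 47 46 5d 46.  K' ⊕ opad = 35 2a 2d 2c 37 2c.
Inner input = (K'⊕ipad) ∥ m = 5f 40 47 46 5d 46 ∥ 35 64 e2 d2.
Inner hash: even-index sum = 538 mod 256 = 26; odd-index sum = 514 mod 256 = 2 → 1a 02.
Outer input = (K'⊕opad) ∥ inner = 35 2a 2d 2c 37 2c ∥ 1a 02.
Outer hash (tag): even-index sum = 179 mod 256 = 179; odd-index sum = 132 mod 256 = 132 → b3 84.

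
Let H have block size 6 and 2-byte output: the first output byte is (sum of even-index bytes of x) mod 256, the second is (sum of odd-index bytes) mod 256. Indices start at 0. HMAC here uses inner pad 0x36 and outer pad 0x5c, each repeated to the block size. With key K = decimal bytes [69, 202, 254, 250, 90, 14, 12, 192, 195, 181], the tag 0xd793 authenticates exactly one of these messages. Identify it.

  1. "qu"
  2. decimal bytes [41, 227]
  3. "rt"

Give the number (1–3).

2

Key decimal bytes [69, 202, 254, 250, 90, 14, 12, 192, 195, 181] = 45 ca fe fa 5a 0e 0c c0 c3 b5 is 10 bytes > B = 6, so hash it first: H(key) = 6c 47, then zero-pad to 6 bytes: K' = 6c 47 00 00 00 00.
K' ⊕ ipad = 5a 71 36 36 36 36; K' ⊕ opad = 30 1b 5c 5c 5c 5c.
m1: inner = H(5a 71 36 36 36 36 71 75) = 37 52; tag = H(30 1b 5c 5c 5c 5c 37 52) = 1f25
m2: inner = H(5a 71 36 36 36 36 29 e3) = ef c0; tag = H(30 1b 5c 5c 5c 5c ef c0) = d793 ← matches
m3: inner = H(5a 71 36 36 36 36 72 74) = 38 51; tag = H(30 1b 5c 5c 5c 5c 38 51) = 2024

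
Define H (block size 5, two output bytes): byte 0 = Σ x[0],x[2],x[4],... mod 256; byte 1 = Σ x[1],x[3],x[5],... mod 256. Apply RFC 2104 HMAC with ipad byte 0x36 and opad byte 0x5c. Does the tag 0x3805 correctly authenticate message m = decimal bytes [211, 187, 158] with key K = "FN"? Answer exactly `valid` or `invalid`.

invalid

Key "FN" = 46 4e is 2 bytes ≤ B = 5; zero-pad to 5 bytes: K' = 46 4e 00 00 00.
K' ⊕ ipad = 70 78 36 36 36; K' ⊕ opad = 1a 12 5c 5c 5c.
Inner hash: even-index sum = 407 mod 256 = 151; odd-index sum = 543 mod 256 = 31 → 97 1f.
Outer hash (recomputed tag): even-index sum = 241 mod 256 = 241; odd-index sum = 261 mod 256 = 5 → f1 05.
Recomputed tag = f105; claimed = 3805 → mismatch.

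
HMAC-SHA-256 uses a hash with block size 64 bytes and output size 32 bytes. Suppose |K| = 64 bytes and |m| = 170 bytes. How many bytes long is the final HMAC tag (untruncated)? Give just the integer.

32

The tag is one SHA-256 digest: 32 bytes.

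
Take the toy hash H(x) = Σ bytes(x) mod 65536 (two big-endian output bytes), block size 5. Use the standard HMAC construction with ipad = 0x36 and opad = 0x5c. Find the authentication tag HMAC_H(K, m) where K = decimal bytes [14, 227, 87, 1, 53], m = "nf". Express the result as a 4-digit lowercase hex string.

0260

Key decimal bytes [14, 227, 87, 1, 53] = 0e e3 57 01 35 is exactly B = 5 bytes: K' = 0e e3 57 01 35.
K' ⊕ ipad = 38 d5 61 37 03.  K' ⊕ opad = 52 bf 0b 5d 69.
Inner input = (K'⊕ipad) ∥ m = 38 d5 61 37 03 ∥ 6e 66.
Inner hash: sum = 56+213+97+55+3+110+102 = 636 → 02 7c.
Outer input = (K'⊕opad) ∥ inner = 52 bf 0b 5d 69 ∥ 02 7c.
Outer hash (tag): sum = 82+191+11+93+105+2+124 = 608 → 02 60.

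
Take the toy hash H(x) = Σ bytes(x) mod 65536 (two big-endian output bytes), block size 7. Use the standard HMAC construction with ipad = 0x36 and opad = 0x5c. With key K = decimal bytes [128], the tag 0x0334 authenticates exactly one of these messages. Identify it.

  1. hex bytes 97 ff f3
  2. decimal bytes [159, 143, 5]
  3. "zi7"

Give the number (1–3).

2

Key decimal bytes [128] = 80 is 1 byte ≤ B = 7; zero-pad to 7 bytes: K' = 80 00 00 00 00 00 00.
K' ⊕ ipad = b6 36 36 36 36 36 36; K' ⊕ opad = dc 5c 5c 5c 5c 5c 5c.
m1: inner = H(b6 36 36 36 36 36 36 97 ff f3) = 04 83; tag = H(dc 5c 5c 5c 5c 5c 5c 04 83) = 038b
m2: inner = H(b6 36 36 36 36 36 36 9f 8f 05) = 03 2d; tag = H(dc 5c 5c 5c 5c 5c 5c 03 2d) = 0334 ← matches
m3: inner = H(b6 36 36 36 36 36 36 7a 69 37) = 03 14; tag = H(dc 5c 5c 5c 5c 5c 5c 03 14) = 031b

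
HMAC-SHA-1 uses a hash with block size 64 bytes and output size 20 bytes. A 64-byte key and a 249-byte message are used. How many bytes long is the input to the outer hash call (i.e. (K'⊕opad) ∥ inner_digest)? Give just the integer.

84

Key is 64 ≤ 64 bytes, zero-padded: |K'| = 64.
Outer input = (K'⊕opad) ∥ H(inner) → 64 + 20 = 84 bytes.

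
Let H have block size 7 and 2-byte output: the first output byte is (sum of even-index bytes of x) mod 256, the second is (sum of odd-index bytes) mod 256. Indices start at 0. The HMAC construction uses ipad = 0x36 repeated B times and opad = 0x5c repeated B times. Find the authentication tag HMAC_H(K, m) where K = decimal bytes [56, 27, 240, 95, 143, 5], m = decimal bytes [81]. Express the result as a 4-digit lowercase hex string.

Key decimal bytes [56, 27, 240, 95, 143, 5] = 38 1b f0 5f 8f 05 is 6 bytes ≤ B = 7; zero-pad to 7 bytes: K' = 38 1b f0 5f 8f 05 00.
K' ⊕ ipad = 0e 2d c6 69 b9 33 36.  K' ⊕ opad = 64 47 ac 03 d3 59 5c.
Inner input = (K'⊕ipad) ∥ m = 0e 2d c6 69 b9 33 36 ∥ 51.
Inner hash: even-index sum = 451 mod 256 = 195; odd-index sum = 282 mod 256 = 26 → c3 1a.
Outer input = (K'⊕opad) ∥ inner = 64 47 ac 03 d3 59 5c ∥ c3 1a.
Outer hash (tag): even-index sum = 601 mod 256 = 89; odd-index sum = 358 mod 256 = 102 → 59 66.

5966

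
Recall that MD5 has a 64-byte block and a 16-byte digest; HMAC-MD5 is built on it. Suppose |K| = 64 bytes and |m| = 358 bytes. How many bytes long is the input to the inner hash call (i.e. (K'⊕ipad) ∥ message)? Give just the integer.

Key is 64 ≤ 64 bytes, zero-padded: |K'| = 64.
Inner input = (K'⊕ipad) ∥ m → 64 + 358 = 422 bytes.

422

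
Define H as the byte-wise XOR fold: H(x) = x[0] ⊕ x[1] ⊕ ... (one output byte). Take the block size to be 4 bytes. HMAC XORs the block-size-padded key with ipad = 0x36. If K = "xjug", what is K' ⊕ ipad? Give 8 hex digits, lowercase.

4e5c4351

Key "xjug" = 78 6a 75 67 is exactly B = 4 bytes: K' = 78 6a 75 67.
XOR each byte with 0x36: 78⊕36=4e, 6a⊕36=5c, 75⊕36=43, 67⊕36=51.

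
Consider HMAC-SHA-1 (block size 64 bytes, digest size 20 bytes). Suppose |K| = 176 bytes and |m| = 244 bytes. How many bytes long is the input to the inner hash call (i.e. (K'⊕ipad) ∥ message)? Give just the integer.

Key is 176 > 64 bytes, so it is hashed to 20 bytes then zero-padded to 64: |K'| = 64.
Inner input = (K'⊕ipad) ∥ m → 64 + 244 = 308 bytes.

308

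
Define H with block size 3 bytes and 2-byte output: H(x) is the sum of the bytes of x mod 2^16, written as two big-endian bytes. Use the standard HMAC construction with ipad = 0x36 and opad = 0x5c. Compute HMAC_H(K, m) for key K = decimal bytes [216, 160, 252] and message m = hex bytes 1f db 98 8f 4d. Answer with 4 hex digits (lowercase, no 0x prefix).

Key decimal bytes [216, 160, 252] = d8 a0 fc is exactly B = 3 bytes: K' = d8 a0 fc.
K' ⊕ ipad = ee 96 ca.  K' ⊕ opad = 84 fc a0.
Inner input = (K'⊕ipad) ∥ m = ee 96 ca ∥ 1f db 98 8f 4d.
Inner hash: sum = 238+150+202+31+219+152+143+77 = 1212 → 04 bc.
Outer input = (K'⊕opad) ∥ inner = 84 fc a0 ∥ 04 bc.
Outer hash (tag): sum = 132+252+160+4+188 = 736 → 02 e0.

02e0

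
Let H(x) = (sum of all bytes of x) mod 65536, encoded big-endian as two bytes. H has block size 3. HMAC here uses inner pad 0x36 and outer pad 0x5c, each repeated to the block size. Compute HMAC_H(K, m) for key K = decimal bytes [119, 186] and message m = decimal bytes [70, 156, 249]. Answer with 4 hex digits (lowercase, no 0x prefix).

024d

Key decimal bytes [119, 186] = 77 ba is 2 bytes ≤ B = 3; zero-pad to 3 bytes: K' = 77 ba 00.
K' ⊕ ipad = 41 8c 36.  K' ⊕ opad = 2b e6 5c.
Inner input = (K'⊕ipad) ∥ m = 41 8c 36 ∥ 46 9c f9.
Inner hash: sum = 65+140+54+70+156+249 = 734 → 02 de.
Outer input = (K'⊕opad) ∥ inner = 2b e6 5c ∥ 02 de.
Outer hash (tag): sum = 43+230+92+2+222 = 589 → 02 4d.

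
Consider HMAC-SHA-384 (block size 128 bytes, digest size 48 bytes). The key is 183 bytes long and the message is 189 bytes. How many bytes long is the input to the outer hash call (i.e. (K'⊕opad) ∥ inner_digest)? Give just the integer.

176

Key is 183 > 128 bytes, so it is hashed to 48 bytes then zero-padded to 128: |K'| = 128.
Outer input = (K'⊕opad) ∥ H(inner) → 128 + 48 = 176 bytes.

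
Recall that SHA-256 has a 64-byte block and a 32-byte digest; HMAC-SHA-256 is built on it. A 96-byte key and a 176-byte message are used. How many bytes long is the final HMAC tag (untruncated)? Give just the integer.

32

The tag is one SHA-256 digest: 32 bytes.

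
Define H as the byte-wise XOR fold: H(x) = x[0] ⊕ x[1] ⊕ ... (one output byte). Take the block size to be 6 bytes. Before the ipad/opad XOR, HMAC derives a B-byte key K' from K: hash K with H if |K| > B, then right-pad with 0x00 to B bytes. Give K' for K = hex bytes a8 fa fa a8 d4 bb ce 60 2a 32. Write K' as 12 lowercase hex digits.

d90000000000

|K| = 10 > B = 6, so first hash the key.
H(K): XOR a8⊕fa⊕fa⊕a8⊕d4⊕bb⊕ce⊕60⊕2a⊕32 = d9.
Zero-pad H(K) = d9 to 6 bytes: K' = d9 00 00 00 00 00.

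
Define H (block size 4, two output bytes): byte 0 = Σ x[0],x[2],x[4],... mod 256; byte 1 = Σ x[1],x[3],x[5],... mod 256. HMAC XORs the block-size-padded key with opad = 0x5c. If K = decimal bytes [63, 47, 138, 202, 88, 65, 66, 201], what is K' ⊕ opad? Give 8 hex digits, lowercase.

3f5f5c5c

Key decimal bytes [63, 47, 138, 202, 88, 65, 66, 201] = 3f 2f 8a ca 58 41 42 c9 is 8 bytes > B = 4, so hash it first: H(key) = 63 03, then zero-pad to 4 bytes: K' = 63 03 00 00.
XOR each byte with 0x5c: 63⊕5c=3f, 03⊕5c=5f, 00⊕5c=5c, 00⊕5c=5c.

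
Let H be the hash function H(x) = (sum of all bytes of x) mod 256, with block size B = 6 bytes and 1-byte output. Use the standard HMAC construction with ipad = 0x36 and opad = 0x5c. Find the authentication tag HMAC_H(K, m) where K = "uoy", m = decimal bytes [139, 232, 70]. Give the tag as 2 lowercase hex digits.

Key "uoy" = 75 6f 79 is 3 bytes ≤ B = 6; zero-pad to 6 bytes: K' = 75 6f 79 00 00 00.
K' ⊕ ipad = 43 59 4f 36 36 36.  K' ⊕ opad = 29 33 25 5c 5c 5c.
Inner input = (K'⊕ipad) ∥ m = 43 59 4f 36 36 36 ∥ 8b e8 46.
Inner hash: sum = 67+89+79+54+54+54+139+232+70 = 838; mod 256 = 70 → 46.
Outer input = (K'⊕opad) ∥ inner = 29 33 25 5c 5c 5c ∥ 46.
Outer hash (tag): sum = 41+51+37+92+92+92+70 = 475; mod 256 = 219 → db.

db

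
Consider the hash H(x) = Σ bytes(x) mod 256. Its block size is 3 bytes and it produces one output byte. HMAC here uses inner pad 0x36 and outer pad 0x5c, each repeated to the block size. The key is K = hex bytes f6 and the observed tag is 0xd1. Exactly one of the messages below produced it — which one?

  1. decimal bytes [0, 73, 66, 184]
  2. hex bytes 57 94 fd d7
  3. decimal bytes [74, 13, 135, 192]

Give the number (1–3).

1

Key hex bytes f6 is 1 byte ≤ B = 3; zero-pad to 3 bytes: K' = f6 00 00.
K' ⊕ ipad = c0 36 36; K' ⊕ opad = aa 5c 5c.
m1: inner = H(c0 36 36 00 49 42 b8) = 6f; tag = H(aa 5c 5c 6f) = d1 ← matches
m2: inner = H(c0 36 36 57 94 fd d7) = eb; tag = H(aa 5c 5c eb) = 4d
m3: inner = H(c0 36 36 4a 0d 87 c0) = ca; tag = H(aa 5c 5c ca) = 2c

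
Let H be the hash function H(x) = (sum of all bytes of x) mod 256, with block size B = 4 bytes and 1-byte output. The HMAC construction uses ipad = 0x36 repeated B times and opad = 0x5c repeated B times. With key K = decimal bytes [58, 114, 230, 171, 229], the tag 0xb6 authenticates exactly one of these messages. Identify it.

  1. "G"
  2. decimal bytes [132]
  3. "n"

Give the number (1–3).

3

Key decimal bytes [58, 114, 230, 171, 229] = 3a 72 e6 ab e5 is 5 bytes > B = 4, so hash it first: H(key) = 22, then zero-pad to 4 bytes: K' = 22 00 00 00.
K' ⊕ ipad = 14 36 36 36; K' ⊕ opad = 7e 5c 5c 5c.
m1: inner = H(14 36 36 36 47) = fd; tag = H(7e 5c 5c 5c fd) = 8f
m2: inner = H(14 36 36 36 84) = 3a; tag = H(7e 5c 5c 5c 3a) = cc
m3: inner = H(14 36 36 36 6e) = 24; tag = H(7e 5c 5c 5c 24) = b6 ← matches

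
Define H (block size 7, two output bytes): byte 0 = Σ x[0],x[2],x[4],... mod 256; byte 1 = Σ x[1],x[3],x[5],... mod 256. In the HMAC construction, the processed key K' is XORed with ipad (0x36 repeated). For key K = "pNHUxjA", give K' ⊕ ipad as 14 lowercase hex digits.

Key "pNHUxjA" = 70 4e 48 55 78 6a 41 is exactly B = 7 bytes: K' = 70 4e 48 55 78 6a 41.
XOR each byte with 0x36: 70⊕36=46, 4e⊕36=78, 48⊕36=7e, 55⊕36=63, 78⊕36=4e, 6a⊕36=5c, 41⊕36=77.

46787e634e5c77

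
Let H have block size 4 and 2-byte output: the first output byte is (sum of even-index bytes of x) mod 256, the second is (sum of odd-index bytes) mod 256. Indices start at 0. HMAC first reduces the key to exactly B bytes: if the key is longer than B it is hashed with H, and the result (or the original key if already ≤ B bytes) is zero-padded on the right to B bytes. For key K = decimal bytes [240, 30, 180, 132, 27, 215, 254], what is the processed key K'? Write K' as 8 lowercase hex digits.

bd790000

|K| = 7 > B = 4, so first hash the key.
H(K): even-index sum = 701 mod 256 = 189; odd-index sum = 377 mod 256 = 121 → bd 79.
Zero-pad H(K) = bd 79 to 4 bytes: K' = bd 79 00 00.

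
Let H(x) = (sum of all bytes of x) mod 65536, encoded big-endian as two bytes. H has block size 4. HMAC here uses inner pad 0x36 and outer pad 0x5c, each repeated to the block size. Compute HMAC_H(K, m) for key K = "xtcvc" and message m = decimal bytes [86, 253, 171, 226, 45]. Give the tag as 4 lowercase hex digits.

Key "xtcvc" = 78 74 63 76 63 is 5 bytes > B = 4, so hash it first: H(key) = 02 28, then zero-pad to 4 bytes: K' = 02 28 00 00.
K' ⊕ ipad = 34 1e 36 36.  K' ⊕ opad = 5e 74 5c 5c.
Inner input = (K'⊕ipad) ∥ m = 34 1e 36 36 ∥ 56 fd ab e2 2d.
Inner hash: sum = 52+30+54+54+86+253+171+226+45 = 971 → 03 cb.
Outer input = (K'⊕opad) ∥ inner = 5e 74 5c 5c ∥ 03 cb.
Outer hash (tag): sum = 94+116+92+92+3+203 = 600 → 02 58.

0258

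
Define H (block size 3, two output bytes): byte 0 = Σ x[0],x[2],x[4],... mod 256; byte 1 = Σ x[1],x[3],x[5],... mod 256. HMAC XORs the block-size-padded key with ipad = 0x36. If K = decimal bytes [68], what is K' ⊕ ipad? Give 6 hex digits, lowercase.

Key decimal bytes [68] = 44 is 1 byte ≤ B = 3; zero-pad to 3 bytes: K' = 44 00 00.
XOR each byte with 0x36: 44⊕36=72, 00⊕36=36, 00⊕36=36.

723636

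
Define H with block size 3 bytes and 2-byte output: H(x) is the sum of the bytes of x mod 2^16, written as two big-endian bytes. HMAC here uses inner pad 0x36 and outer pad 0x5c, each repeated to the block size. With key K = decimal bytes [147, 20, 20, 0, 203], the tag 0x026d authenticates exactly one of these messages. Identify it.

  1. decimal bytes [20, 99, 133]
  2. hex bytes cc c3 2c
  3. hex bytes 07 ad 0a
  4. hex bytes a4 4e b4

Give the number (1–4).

Key decimal bytes [147, 20, 20, 0, 203] = 93 14 14 00 cb is 5 bytes > B = 3, so hash it first: H(key) = 01 86, then zero-pad to 3 bytes: K' = 01 86 00.
K' ⊕ ipad = 37 b0 36; K' ⊕ opad = 5d da 5c.
m1: inner = H(37 b0 36 14 63 85) = 02 19; tag = H(5d da 5c 02 19) = 01ae
m2: inner = H(37 b0 36 cc c3 2c) = 02 d8; tag = H(5d da 5c 02 d8) = 026d ← matches
m3: inner = H(37 b0 36 07 ad 0a) = 01 db; tag = H(5d da 5c 01 db) = 026f
m4: inner = H(37 b0 36 a4 4e b4) = 02 c3; tag = H(5d da 5c 02 c3) = 0258

2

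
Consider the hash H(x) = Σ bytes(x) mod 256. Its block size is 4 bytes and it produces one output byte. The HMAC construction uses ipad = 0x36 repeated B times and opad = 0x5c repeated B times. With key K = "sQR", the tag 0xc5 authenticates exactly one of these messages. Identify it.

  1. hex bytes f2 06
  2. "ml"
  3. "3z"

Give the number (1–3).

2

Key "sQR" = 73 51 52 is 3 bytes ≤ B = 4; zero-pad to 4 bytes: K' = 73 51 52 00.
K' ⊕ ipad = 45 67 64 36; K' ⊕ opad = 2f 0d 0e 5c.
m1: inner = H(45 67 64 36 f2 06) = 3e; tag = H(2f 0d 0e 5c 3e) = e4
m2: inner = H(45 67 64 36 6d 6c) = 1f; tag = H(2f 0d 0e 5c 1f) = c5 ← matches
m3: inner = H(45 67 64 36 33 7a) = f3; tag = H(2f 0d 0e 5c f3) = 99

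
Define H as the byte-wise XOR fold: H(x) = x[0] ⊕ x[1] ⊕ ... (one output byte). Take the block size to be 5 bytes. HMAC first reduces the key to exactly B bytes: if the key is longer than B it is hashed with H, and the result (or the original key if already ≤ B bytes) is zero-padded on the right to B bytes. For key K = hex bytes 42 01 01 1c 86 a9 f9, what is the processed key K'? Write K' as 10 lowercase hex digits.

8800000000

|K| = 7 > B = 5, so first hash the key.
H(K): XOR 42⊕01⊕01⊕1c⊕86⊕a9⊕f9 = 88.
Zero-pad H(K) = 88 to 5 bytes: K' = 88 00 00 00 00.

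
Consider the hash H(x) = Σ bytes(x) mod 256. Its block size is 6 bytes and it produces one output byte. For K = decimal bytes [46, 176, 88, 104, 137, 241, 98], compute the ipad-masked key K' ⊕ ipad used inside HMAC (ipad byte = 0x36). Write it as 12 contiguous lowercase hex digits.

Key decimal bytes [46, 176, 88, 104, 137, 241, 98] = 2e b0 58 68 89 f1 62 is 7 bytes > B = 6, so hash it first: H(key) = 7a, then zero-pad to 6 bytes: K' = 7a 00 00 00 00 00.
XOR each byte with 0x36: 7a⊕36=4c, 00⊕36=36, 00⊕36=36, 00⊕36=36, 00⊕36=36, 00⊕36=36.

4c3636363636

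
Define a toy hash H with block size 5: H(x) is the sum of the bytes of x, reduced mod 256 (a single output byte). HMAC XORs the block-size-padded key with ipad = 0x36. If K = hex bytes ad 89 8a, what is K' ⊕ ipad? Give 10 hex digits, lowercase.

9bbfbc3636

Key hex bytes ad 89 8a is 3 bytes ≤ B = 5; zero-pad to 5 bytes: K' = ad 89 8a 00 00.
XOR each byte with 0x36: ad⊕36=9b, 89⊕36=bf, 8a⊕36=bc, 00⊕36=36, 00⊕36=36.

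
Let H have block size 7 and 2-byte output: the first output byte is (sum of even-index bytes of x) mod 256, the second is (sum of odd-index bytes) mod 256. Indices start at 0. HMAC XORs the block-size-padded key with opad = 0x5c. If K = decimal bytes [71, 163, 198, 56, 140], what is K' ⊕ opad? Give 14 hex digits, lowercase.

1bff9a64d05c5c

Key decimal bytes [71, 163, 198, 56, 140] = 47 a3 c6 38 8c is 5 bytes ≤ B = 7; zero-pad to 7 bytes: K' = 47 a3 c6 38 8c 00 00.
XOR each byte with 0x5c: 47⊕5c=1b, a3⊕5c=ff, c6⊕5c=9a, 38⊕5c=64, 8c⊕5c=d0, 00⊕5c=5c, 00⊕5c=5c.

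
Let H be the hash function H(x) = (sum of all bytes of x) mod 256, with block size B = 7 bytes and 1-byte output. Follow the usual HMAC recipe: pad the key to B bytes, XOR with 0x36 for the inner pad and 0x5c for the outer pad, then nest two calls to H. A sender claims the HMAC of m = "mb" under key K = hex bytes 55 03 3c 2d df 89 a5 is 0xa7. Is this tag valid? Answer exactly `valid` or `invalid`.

Key hex bytes 55 03 3c 2d df 89 a5 is exactly B = 7 bytes: K' = 55 03 3c 2d df 89 a5.
K' ⊕ ipad = 63 35 0a 1b e9 bf 93; K' ⊕ opad = 09 5f 60 71 83 d5 f9.
Inner hash: sum = 99+53+10+27+233+191+147+109+98 = 967; mod 256 = 199 → c7.
Outer hash (recomputed tag): sum = 9+95+96+113+131+213+249+199 = 1105; mod 256 = 81 → 51.
Recomputed tag = 51; claimed = a7 → mismatch.

invalid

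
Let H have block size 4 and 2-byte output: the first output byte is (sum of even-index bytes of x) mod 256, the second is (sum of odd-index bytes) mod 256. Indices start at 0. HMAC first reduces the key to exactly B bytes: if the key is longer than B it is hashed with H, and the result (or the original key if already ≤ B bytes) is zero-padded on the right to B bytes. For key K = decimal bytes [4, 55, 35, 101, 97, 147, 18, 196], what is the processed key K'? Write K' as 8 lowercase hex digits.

|K| = 8 > B = 4, so first hash the key.
H(K): even-index sum = 154 mod 256 = 154; odd-index sum = 499 mod 256 = 243 → 9a f3.
Zero-pad H(K) = 9a f3 to 4 bytes: K' = 9a f3 00 00.

9af30000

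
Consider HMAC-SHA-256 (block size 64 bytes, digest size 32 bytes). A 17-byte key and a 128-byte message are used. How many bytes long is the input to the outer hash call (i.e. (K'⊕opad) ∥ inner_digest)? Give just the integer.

96

Key is 17 ≤ 64 bytes, zero-padded: |K'| = 64.
Outer input = (K'⊕opad) ∥ H(inner) → 64 + 32 = 96 bytes.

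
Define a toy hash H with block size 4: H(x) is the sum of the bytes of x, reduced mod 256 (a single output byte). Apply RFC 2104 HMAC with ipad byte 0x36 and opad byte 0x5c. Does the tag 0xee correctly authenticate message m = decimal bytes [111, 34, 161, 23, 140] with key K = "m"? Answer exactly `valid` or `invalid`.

invalid

Key "m" = 6d is 1 byte ≤ B = 4; zero-pad to 4 bytes: K' = 6d 00 00 00.
K' ⊕ ipad = 5b 36 36 36; K' ⊕ opad = 31 5c 5c 5c.
Inner hash: sum = 91+54+54+54+111+34+161+23+140 = 722; mod 256 = 210 → d2.
Outer hash (recomputed tag): sum = 49+92+92+92+210 = 535; mod 256 = 23 → 17.
Recomputed tag = 17; claimed = ee → mismatch.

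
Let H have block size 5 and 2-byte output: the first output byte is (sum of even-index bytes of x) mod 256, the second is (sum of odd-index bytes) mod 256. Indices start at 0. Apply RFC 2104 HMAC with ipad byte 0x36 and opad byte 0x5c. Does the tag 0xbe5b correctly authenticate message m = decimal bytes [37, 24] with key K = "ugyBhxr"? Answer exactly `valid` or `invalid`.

valid

Key "ugyBhxr" = 75 67 79 42 68 78 72 is 7 bytes > B = 5, so hash it first: H(key) = c8 21, then zero-pad to 5 bytes: K' = c8 21 00 00 00.
K' ⊕ ipad = fe 17 36 36 36; K' ⊕ opad = 94 7d 5c 5c 5c.
Inner hash: even-index sum = 386 mod 256 = 130; odd-index sum = 114 mod 256 = 114 → 82 72.
Outer hash (recomputed tag): even-index sum = 446 mod 256 = 190; odd-index sum = 347 mod 256 = 91 → be 5b.
Recomputed tag = be5b; claimed = be5b → match.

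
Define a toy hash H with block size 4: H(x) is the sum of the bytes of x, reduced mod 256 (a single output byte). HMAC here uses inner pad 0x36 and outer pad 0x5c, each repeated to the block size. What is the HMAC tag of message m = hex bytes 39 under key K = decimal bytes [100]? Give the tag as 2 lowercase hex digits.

79

Key decimal bytes [100] = 64 is 1 byte ≤ B = 4; zero-pad to 4 bytes: K' = 64 00 00 00.
K' ⊕ ipad = 52 36 36 36.  K' ⊕ opad = 38 5c 5c 5c.
Inner input = (K'⊕ipad) ∥ m = 52 36 36 36 ∥ 39.
Inner hash: sum = 82+54+54+54+57 = 301; mod 256 = 45 → 2d.
Outer input = (K'⊕opad) ∥ inner = 38 5c 5c 5c ∥ 2d.
Outer hash (tag): sum = 56+92+92+92+45 = 377; mod 256 = 121 → 79.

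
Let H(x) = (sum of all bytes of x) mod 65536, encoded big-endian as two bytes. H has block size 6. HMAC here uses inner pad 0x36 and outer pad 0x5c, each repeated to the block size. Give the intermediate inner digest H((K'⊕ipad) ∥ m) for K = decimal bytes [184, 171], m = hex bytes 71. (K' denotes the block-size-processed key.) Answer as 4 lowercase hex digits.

0274

Key decimal bytes [184, 171] = b8 ab is 2 bytes ≤ B = 6; zero-pad to 6 bytes: K' = b8 ab 00 00 00 00.
K' ⊕ ipad = 8e 9d 36 36 36 36.
Inner input = 8e 9d 36 36 36 36 ∥ 71.
Inner hash: sum = 142+157+54+54+54+54+113 = 628 → 02 74.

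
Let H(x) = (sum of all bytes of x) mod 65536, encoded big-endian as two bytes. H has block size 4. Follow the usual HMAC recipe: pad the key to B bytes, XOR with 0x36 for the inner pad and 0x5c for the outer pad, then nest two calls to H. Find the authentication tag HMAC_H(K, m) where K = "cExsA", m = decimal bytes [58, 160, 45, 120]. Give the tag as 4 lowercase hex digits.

01a4

Key "cExsA" = 63 45 78 73 41 is 5 bytes > B = 4, so hash it first: H(key) = 01 d4, then zero-pad to 4 bytes: K' = 01 d4 00 00.
K' ⊕ ipad = 37 e2 36 36.  K' ⊕ opad = 5d 88 5c 5c.
Inner input = (K'⊕ipad) ∥ m = 37 e2 36 36 ∥ 3a a0 2d 78.
Inner hash: sum = 55+226+54+54+58+160+45+120 = 772 → 03 04.
Outer input = (K'⊕opad) ∥ inner = 5d 88 5c 5c ∥ 03 04.
Outer hash (tag): sum = 93+136+92+92+3+4 = 420 → 01 a4.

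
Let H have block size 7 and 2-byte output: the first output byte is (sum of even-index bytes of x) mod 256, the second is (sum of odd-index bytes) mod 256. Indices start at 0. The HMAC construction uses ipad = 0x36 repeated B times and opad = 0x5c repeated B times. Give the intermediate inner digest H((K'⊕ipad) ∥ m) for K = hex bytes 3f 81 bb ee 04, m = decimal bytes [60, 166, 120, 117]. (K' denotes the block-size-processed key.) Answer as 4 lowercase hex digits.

1979

Key hex bytes 3f 81 bb ee 04 is 5 bytes ≤ B = 7; zero-pad to 7 bytes: K' = 3f 81 bb ee 04 00 00.
K' ⊕ ipad = 09 b7 8d d8 32 36 36.
Inner input = 09 b7 8d d8 32 36 36 ∥ 3c a6 78 75.
Inner hash: even-index sum = 537 mod 256 = 25; odd-index sum = 633 mod 256 = 121 → 19 79.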